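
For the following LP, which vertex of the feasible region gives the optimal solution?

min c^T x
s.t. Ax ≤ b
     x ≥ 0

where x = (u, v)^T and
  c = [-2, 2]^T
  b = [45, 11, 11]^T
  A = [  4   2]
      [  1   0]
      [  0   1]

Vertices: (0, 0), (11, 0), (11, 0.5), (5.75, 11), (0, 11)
Evaluating z = -2u + 2v at each vertex:
  (0, 0): z = 0
  (11, 0): z = -22
  (11, 0.5): z = -21
  (5.75, 11): z = 10.5
  (0, 11): z = 22

The smallest value is z = -22, attained at (11, 0).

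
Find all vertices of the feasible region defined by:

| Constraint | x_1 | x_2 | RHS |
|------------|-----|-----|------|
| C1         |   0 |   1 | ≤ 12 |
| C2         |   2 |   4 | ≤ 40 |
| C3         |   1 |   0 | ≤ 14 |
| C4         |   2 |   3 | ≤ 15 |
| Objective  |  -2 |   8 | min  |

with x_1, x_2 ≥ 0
Each vertex is the intersection of two constraint boundaries that also satisfies all remaining constraints:
  x_1 = 0 and x_2 = 0 → (0, 0)
  2x_1 + 3x_2 = 15 and x_2 = 0 → (7.5, 0)
  2x_1 + 3x_2 = 15 and x_1 = 0 → (0, 5)

Vertices: (0, 0), (7.5, 0), (0, 5)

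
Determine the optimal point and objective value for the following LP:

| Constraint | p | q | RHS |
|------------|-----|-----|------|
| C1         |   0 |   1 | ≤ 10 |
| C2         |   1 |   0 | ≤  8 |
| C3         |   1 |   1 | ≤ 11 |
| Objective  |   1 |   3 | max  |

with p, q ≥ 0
p = 1, q = 10, z = 31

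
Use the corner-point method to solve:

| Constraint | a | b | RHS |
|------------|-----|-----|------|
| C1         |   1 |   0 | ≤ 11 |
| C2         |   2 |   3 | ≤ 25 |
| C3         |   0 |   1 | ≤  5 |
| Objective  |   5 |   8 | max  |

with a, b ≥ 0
a = 5, b = 5, z = 65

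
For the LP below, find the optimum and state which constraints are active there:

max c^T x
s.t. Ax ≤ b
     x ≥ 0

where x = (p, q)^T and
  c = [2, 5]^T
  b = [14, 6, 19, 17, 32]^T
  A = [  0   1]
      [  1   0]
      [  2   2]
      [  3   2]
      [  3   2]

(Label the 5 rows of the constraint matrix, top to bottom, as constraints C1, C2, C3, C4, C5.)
Optimal: p = 0, q = 8.5
Slack at optimum:
  C1: slack = 5.5
  C2: slack = 6
  C3: slack = 2
  C4: slack = 0 (binding)
  C5: slack = 15
  p ≥ 0: p = 0 (binding)
  q ≥ 0: q = 8.5
Binding constraints: C4, p ≥ 0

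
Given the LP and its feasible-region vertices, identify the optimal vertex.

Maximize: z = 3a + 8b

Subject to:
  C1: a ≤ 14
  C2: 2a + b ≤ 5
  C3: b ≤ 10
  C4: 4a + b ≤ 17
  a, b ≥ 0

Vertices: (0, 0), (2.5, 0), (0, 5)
Evaluating z = 3a + 8b at each vertex:
  (0, 0): z = 0
  (2.5, 0): z = 7.5
  (0, 5): z = 40

The largest value is z = 40, attained at (0, 5).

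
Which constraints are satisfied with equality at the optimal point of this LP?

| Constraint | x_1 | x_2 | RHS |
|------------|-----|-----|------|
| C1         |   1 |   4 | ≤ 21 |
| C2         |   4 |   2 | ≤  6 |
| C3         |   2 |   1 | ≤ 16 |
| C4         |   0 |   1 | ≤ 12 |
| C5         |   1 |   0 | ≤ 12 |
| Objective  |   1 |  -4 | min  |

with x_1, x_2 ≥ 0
Optimal: x_1 = 0, x_2 = 3
Binding: C2, x_1 ≥ 0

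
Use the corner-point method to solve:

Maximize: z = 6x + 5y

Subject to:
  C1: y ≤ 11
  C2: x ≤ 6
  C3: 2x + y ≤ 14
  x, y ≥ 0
Each vertex is the intersection of two constraint boundaries that also satisfies all remaining constraints:
  x = 0 and y = 0 → (0, 0)
  x = 6 and y = 0 → (6, 0)
  x = 6 and 2x + y = 14 → (6, 2)
  y = 11 and 2x + y = 14 → (1.5, 11)
  y = 11 and x = 0 → (0, 11)

Evaluating z = 6x + 5y at each vertex:
  (0, 0): z = 0
  (6, 0): z = 36
  (6, 2): z = 46
  (1.5, 11): z = 64
  (0, 11): z = 55

The maximum is at (1.5, 11) with z = 64.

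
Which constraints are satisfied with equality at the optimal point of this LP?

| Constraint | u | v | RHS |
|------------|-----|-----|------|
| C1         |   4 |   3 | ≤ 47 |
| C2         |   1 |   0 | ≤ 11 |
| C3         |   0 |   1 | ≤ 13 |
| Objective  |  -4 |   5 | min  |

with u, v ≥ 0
Optimal: u = 11, v = 0
Binding: C2, v ≥ 0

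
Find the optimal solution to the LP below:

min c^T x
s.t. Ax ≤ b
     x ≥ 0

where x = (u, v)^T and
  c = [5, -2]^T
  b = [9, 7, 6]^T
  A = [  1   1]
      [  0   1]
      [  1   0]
u = 0, v = 7, z = -14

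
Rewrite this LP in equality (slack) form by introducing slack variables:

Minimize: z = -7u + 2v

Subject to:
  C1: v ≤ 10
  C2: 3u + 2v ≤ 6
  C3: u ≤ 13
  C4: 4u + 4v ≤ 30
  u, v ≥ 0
min z = -7u + 2v

s.t.
  v + s1 = 10
  3u + 2v + s2 = 6
  u + s3 = 13
  4u + 4v + s4 = 30
  u, v, s1, s2, s3, s4 ≥ 0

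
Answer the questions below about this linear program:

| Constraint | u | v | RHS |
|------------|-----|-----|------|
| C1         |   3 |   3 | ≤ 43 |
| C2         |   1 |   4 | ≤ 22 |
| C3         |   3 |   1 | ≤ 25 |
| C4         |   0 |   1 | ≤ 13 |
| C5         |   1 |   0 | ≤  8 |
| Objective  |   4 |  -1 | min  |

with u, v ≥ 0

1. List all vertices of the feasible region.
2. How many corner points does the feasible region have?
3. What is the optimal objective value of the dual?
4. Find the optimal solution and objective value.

1. (0, 0), (8, 0), (8, 1), (7.091, 3.727), (0, 5.5)
2. 5
3. -5.5 (by strong duality, equal to the primal optimum)
4. u = 0, v = 5.5, z = -5.5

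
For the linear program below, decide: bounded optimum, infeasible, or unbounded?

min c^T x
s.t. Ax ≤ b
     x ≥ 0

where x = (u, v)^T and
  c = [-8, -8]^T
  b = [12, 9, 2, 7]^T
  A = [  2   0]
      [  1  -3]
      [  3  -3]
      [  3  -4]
Feasible point: (0, 0) satisfies every constraint, so the LP is feasible.
Direction d = (0, 1): for each constraint row a, a·d ≤ 0 —
  (2)(0) + (0)(1) = 0 ≤ 0
  (1)(0) + (-3)(1) = -3 ≤ 0
  (3)(0) + (-3)(1) = -3 ≤ 0
  (3)(0) + (-4)(1) = -4 ≤ 0
and d ≥ 0, so (0, 0) + t·d stays feasible for every t ≥ 0. Along this ray z = -8u - 8v changes by -8 per unit t, so z → −∞.

Unbounded — the objective can decrease without bound over the feasible region.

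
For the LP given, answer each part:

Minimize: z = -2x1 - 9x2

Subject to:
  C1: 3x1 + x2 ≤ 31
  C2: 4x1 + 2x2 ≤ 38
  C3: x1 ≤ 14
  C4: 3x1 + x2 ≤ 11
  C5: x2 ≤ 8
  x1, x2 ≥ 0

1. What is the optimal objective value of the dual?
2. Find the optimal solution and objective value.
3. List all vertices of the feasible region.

1. -74 (by strong duality, equal to the primal optimum)
2. x1 = 1, x2 = 8, z = -74
3. (0, 0), (3.667, 0), (1, 8), (0, 8)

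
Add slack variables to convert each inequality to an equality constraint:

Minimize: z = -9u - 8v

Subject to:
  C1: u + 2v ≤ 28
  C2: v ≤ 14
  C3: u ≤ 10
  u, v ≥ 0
min z = -9u - 8v

s.t.
  u + 2v + s1 = 28
  v + s2 = 14
  u + s3 = 10
  u, v, s1, s2, s3 ≥ 0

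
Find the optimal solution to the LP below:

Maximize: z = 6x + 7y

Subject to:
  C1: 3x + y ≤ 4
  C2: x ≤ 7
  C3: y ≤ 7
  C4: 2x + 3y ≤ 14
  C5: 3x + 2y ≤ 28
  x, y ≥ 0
x = 0, y = 4, z = 28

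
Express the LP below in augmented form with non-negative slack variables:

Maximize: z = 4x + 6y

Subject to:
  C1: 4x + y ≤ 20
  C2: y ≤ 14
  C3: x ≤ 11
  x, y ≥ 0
max z = 4x + 6y

s.t.
  4x + y + s1 = 20
  y + s2 = 14
  x + s3 = 11
  x, y, s1, s2, s3 ≥ 0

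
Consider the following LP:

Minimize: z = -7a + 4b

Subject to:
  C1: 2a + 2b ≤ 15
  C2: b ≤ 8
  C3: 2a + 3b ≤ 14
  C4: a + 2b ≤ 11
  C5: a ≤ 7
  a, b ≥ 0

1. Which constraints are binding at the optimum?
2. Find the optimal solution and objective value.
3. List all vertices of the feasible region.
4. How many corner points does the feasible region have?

1. C3, C5, b ≥ 0
2. a = 7, b = 0, z = -49
3. (0, 0), (7, 0), (0, 4.667)
4. 3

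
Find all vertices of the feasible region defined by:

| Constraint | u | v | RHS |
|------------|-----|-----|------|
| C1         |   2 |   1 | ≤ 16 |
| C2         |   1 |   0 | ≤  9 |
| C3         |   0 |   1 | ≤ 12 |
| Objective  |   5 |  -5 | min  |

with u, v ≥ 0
Each vertex is the intersection of two constraint boundaries that also satisfies all remaining constraints:
  u = 0 and v = 0 → (0, 0)
  2u + v = 16 and v = 0 → (8, 0)
  2u + v = 16 and v = 12 → (2, 12)
  v = 12 and u = 0 → (0, 12)

Vertices: (0, 0), (8, 0), (2, 12), (0, 12)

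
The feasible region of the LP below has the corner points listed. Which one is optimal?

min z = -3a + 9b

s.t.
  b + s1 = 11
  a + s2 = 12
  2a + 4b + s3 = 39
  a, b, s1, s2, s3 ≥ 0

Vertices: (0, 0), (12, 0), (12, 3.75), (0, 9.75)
(12, 0) with z = -36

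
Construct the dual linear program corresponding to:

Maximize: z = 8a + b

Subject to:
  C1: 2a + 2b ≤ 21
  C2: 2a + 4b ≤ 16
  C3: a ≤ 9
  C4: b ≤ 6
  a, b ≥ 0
Minimize: z = 21y1 + 16y2 + 9y3 + 6y4

Subject to:
  C1: -2y1 - 2y2 - y3 ≤ -8
  C2: -2y1 - 4y2 - y4 ≤ -1
  y1, y2, y3, y4 ≥ 0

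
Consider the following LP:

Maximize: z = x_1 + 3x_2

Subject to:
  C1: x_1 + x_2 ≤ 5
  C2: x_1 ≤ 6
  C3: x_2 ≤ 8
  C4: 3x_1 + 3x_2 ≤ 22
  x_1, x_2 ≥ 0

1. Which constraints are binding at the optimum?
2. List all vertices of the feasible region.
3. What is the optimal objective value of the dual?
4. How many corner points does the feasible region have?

1. C1, x_1 ≥ 0
2. (0, 0), (5, 0), (0, 5)
3. 15 (by strong duality, equal to the primal optimum)
4. 3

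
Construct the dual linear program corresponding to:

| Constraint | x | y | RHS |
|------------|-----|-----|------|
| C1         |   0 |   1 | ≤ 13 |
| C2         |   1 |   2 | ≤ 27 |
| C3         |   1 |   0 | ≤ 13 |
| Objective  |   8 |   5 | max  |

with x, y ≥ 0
Minimize: z = 13y1 + 27y2 + 13y3

Subject to:
  C1: -y2 - y3 ≤ -8
  C2: -y1 - 2y2 ≤ -5
  y1, y2, y3 ≥ 0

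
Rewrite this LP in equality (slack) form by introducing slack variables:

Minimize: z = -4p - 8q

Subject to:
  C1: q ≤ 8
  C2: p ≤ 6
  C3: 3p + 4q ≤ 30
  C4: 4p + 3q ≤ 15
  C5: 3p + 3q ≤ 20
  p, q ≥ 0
min z = -4p - 8q

s.t.
  q + s1 = 8
  p + s2 = 6
  3p + 4q + s3 = 30
  4p + 3q + s4 = 15
  3p + 3q + s5 = 20
  p, q, s1, s2, s3, s4, s5 ≥ 0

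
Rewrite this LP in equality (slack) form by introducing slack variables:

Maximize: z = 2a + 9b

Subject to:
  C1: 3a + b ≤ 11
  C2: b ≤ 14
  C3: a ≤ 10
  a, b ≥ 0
max z = 2a + 9b

s.t.
  3a + b + s1 = 11
  b + s2 = 14
  a + s3 = 10
  a, b, s1, s2, s3 ≥ 0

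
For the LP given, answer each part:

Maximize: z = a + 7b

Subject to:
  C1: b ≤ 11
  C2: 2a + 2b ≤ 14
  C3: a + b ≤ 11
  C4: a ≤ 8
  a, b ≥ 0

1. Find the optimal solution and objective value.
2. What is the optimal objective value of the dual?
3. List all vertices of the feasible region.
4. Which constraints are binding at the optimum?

1. a = 0, b = 7, z = 49
2. 49 (by strong duality, equal to the primal optimum)
3. (0, 0), (7, 0), (0, 7)
4. C2, a ≥ 0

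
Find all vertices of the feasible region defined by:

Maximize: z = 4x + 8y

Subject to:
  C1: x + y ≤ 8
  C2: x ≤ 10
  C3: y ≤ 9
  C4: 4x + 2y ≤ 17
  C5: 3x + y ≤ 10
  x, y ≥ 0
Each vertex is the intersection of two constraint boundaries that also satisfies all remaining constraints:
  x = 0 and y = 0 → (0, 0)
  3x + y = 10 and y = 0 → (3.333, 0)
  4x + 2y = 17 and 3x + y = 10 → (1.5, 5.5)
  x + y = 8 and 4x + 2y = 17 → (0.5, 7.5)
  x + y = 8 and x = 0 → (0, 8)

Vertices: (0, 0), (3.333, 0), (1.5, 5.5), (0.5, 7.5), (0, 8)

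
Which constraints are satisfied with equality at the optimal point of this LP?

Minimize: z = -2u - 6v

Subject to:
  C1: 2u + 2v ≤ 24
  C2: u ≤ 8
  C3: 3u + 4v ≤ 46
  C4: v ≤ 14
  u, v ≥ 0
Optimal: u = 0, v = 11.5
Slack at optimum:
  C1: slack = 1
  C2: slack = 8
  C3: slack = 0 (binding)
  C4: slack = 2.5
  u ≥ 0: u = 0 (binding)
  v ≥ 0: v = 11.5
Binding constraints: C3, u ≥ 0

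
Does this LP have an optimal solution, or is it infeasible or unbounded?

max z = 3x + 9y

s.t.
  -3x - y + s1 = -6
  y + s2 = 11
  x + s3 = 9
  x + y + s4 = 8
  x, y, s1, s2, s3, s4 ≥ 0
The point (0, 8) satisfies every constraint, so the LP is feasible; the constraints give x ≤ 9 and y ≤ 11, which with x, y ≥ 0 keep the feasible region inside a bounded box. A feasible, bounded LP attains a finite optimum at a vertex.

Feasible with finite optimum z* = 72 at (0, 8).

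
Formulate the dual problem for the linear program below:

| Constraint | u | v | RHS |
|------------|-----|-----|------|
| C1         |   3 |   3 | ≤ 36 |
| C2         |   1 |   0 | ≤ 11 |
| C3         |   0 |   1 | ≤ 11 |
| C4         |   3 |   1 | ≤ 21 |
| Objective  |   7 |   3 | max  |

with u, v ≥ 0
Minimize: z = 36y1 + 11y2 + 11y3 + 21y4

Subject to:
  C1: -3y1 - y2 - 3y4 ≤ -7
  C2: -3y1 - y3 - y4 ≤ -3
  y1, y2, y3, y4 ≥ 0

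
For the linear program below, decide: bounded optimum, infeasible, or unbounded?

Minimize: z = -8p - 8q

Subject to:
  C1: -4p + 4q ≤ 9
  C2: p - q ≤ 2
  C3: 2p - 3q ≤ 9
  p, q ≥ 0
Feasible point: (0, 0) satisfies every constraint, so the LP is feasible.
Direction d = (1, 1): for each constraint row a, a·d ≤ 0 —
  (-4)(1) + (4)(1) = 0 ≤ 0
  (1)(1) + (-1)(1) = 0 ≤ 0
  (2)(1) + (-3)(1) = -1 ≤ 0
and d ≥ 0, so (0, 0) + t·d stays feasible for every t ≥ 0. Along this ray z = -8p - 8q changes by -16 per unit t, so z → −∞.

Unbounded — the objective can decrease without bound over the feasible region.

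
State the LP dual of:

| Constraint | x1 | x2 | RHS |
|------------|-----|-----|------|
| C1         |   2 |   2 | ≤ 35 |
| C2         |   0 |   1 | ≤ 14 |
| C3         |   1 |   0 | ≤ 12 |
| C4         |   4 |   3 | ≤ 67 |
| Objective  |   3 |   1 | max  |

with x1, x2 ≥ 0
Minimize: z = 35y1 + 14y2 + 12y3 + 67y4

Subject to:
  C1: -2y1 - y3 - 4y4 ≤ -3
  C2: -2y1 - y2 - 3y4 ≤ -1
  y1, y2, y3, y4 ≥ 0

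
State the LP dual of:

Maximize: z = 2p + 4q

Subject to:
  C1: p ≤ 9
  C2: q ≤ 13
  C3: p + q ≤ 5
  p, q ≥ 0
Minimize: z = 9y1 + 13y2 + 5y3

Subject to:
  C1: -y1 - y3 ≤ -2
  C2: -y2 - y3 ≤ -4
  y1, y2, y3 ≥ 0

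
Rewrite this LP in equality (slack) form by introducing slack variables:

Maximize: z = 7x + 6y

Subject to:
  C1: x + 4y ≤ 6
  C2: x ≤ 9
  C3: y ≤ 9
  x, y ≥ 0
max z = 7x + 6y

s.t.
  x + 4y + s1 = 6
  x + s2 = 9
  y + s3 = 9
  x, y, s1, s2, s3 ≥ 0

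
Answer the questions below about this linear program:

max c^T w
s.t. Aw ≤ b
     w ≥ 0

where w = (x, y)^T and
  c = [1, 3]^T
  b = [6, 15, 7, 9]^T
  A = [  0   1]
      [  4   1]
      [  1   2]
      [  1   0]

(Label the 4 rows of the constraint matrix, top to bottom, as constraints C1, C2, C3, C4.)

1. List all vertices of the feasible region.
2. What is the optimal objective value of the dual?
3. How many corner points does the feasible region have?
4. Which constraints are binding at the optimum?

1. (0, 0), (3.75, 0), (3.286, 1.857), (0, 3.5)
2. 10.5 (by strong duality, equal to the primal optimum)
3. 4
4. C3, x ≥ 0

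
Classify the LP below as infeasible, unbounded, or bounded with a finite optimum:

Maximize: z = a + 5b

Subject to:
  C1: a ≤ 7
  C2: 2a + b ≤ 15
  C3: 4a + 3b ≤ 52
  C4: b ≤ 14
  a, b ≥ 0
The point (0.5, 14) satisfies every constraint, so the LP is feasible; the constraints give a ≤ 7 and b ≤ 14, which with a, b ≥ 0 keep the feasible region inside a bounded box. A feasible, bounded LP attains a finite optimum at a vertex.

Feasible with finite optimum z* = 70.5 at (0.5, 14).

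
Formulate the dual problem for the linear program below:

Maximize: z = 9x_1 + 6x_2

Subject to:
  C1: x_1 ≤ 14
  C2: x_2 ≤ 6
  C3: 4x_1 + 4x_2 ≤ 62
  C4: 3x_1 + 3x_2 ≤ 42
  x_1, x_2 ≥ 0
Minimize: z = 14y1 + 6y2 + 62y3 + 42y4

Subject to:
  C1: -y1 - 4y3 - 3y4 ≤ -9
  C2: -y2 - 4y3 - 3y4 ≤ -6
  y1, y2, y3, y4 ≥ 0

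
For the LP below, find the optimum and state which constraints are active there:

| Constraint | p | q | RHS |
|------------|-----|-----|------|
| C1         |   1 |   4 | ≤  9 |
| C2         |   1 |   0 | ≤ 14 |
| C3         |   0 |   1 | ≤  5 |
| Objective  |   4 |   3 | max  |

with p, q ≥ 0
Optimal: p = 9, q = 0
Binding: C1, q ≥ 0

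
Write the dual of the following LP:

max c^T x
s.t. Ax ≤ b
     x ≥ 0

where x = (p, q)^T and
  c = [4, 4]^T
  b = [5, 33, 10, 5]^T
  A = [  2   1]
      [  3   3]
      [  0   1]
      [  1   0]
Minimize: z = 5y1 + 33y2 + 10y3 + 5y4

Subject to:
  C1: -2y1 - 3y2 - y4 ≤ -4
  C2: -y1 - 3y2 - y3 ≤ -4
  y1, y2, y3, y4 ≥ 0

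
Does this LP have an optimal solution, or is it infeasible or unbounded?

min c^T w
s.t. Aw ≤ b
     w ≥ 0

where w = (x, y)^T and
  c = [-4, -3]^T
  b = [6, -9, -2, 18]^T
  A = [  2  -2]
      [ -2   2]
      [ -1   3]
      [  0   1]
One constraint requires 2x - 2y ≤ 6, while the constraint -2x + 2y ≤ -9 is equivalent to 2x - 2y ≥ 9. Together they would need 9 ≤ 2x - 2y ≤ 6, which is impossible since 9 > 6. No point satisfies all constraints.

Infeasible: no point satisfies all constraints simultaneously.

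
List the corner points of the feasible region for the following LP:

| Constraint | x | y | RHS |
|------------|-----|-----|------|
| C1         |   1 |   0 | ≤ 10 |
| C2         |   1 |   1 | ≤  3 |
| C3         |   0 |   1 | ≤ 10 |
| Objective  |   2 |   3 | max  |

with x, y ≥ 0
Each vertex is the intersection of two constraint boundaries that also satisfies all remaining constraints:
  x = 0 and y = 0 → (0, 0)
  x + y = 3 and y = 0 → (3, 0)
  x + y = 3 and x = 0 → (0, 3)

Vertices: (0, 0), (3, 0), (0, 3)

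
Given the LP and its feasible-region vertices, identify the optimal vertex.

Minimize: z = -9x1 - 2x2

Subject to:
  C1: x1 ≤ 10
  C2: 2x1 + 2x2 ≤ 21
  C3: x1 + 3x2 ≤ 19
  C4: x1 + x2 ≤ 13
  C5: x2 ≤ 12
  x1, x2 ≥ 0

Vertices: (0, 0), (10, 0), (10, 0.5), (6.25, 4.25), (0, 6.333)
Evaluating z = -9x1 - 2x2 at each vertex:
  (0, 0): z = 0
  (10, 0): z = -90
  (10, 0.5): z = -91
  (6.25, 4.25): z = -64.75
  (0, 6.333): z = -12.67

The smallest value is z = -91, attained at (10, 0.5).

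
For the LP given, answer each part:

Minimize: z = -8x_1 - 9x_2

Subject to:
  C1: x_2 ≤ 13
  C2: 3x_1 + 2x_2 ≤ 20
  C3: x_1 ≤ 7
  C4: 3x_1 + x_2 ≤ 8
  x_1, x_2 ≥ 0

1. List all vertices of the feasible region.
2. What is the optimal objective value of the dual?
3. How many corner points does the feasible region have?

1. (0, 0), (2.667, 0), (0, 8)
2. -72 (by strong duality, equal to the primal optimum)
3. 3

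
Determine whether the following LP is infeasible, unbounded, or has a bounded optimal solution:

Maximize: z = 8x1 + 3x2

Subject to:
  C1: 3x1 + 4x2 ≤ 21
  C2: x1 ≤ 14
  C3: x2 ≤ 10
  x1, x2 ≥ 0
The point (7, 0) satisfies every constraint, so the LP is feasible; the constraints give x1 ≤ 14 and x2 ≤ 10, which with x1, x2 ≥ 0 keep the feasible region inside a bounded box. A feasible, bounded LP attains a finite optimum at a vertex.

The LP has an optimal solution: (7, 0) with z = 56.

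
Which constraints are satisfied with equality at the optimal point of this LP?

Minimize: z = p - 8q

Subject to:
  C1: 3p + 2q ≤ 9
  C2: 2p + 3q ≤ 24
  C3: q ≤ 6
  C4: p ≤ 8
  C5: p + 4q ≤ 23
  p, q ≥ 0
Optimal: p = 0, q = 4.5
Slack at optimum:
  C1: slack = 0 (binding)
  C2: slack = 10.5
  C3: slack = 1.5
  C4: slack = 8
  C5: slack = 5
  p ≥ 0: p = 0 (binding)
  q ≥ 0: q = 4.5
Binding constraints: C1, p ≥ 0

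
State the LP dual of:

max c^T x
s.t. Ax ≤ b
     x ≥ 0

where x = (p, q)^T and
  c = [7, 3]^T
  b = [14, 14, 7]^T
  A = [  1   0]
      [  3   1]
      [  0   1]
Minimize: z = 14y1 + 14y2 + 7y3

Subject to:
  C1: -y1 - 3y2 ≤ -7
  C2: -y2 - y3 ≤ -3
  y1, y2, y3 ≥ 0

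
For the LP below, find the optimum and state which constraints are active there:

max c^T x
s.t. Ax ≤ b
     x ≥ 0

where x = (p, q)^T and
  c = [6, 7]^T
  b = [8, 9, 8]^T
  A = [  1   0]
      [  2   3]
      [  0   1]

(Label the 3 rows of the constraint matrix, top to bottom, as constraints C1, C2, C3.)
Optimal: p = 4.5, q = 0
Binding: C2, q ≥ 0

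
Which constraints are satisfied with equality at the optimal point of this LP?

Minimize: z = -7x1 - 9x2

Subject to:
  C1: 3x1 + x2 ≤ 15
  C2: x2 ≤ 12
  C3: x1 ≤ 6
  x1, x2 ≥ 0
Optimal: x1 = 1, x2 = 12
Slack at optimum:
  C1: slack = 0 (binding)
  C2: slack = 0 (binding)
  C3: slack = 5
  x1 ≥ 0: x1 = 1
  x2 ≥ 0: x2 = 12
Binding constraints: C1, C2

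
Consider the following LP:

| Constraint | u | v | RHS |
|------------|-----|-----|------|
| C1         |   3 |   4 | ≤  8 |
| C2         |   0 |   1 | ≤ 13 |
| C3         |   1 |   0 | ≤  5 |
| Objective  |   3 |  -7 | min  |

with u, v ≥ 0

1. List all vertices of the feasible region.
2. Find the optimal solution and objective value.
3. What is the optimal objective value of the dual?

1. (0, 0), (2.667, 0), (0, 2)
2. u = 0, v = 2, z = -14
3. -14 (by strong duality, equal to the primal optimum)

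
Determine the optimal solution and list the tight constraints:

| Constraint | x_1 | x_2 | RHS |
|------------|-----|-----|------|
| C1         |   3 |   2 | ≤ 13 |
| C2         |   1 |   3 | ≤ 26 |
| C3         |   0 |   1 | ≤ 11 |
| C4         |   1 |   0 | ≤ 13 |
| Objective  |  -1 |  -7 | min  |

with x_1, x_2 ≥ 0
Optimal: x_1 = 0, x_2 = 6.5
Slack at optimum:
  C1: slack = 0 (binding)
  C2: slack = 6.5
  C3: slack = 4.5
  C4: slack = 13
  x_1 ≥ 0: x_1 = 0 (binding)
  x_2 ≥ 0: x_2 = 6.5
Binding constraints: C1, x_1 ≥ 0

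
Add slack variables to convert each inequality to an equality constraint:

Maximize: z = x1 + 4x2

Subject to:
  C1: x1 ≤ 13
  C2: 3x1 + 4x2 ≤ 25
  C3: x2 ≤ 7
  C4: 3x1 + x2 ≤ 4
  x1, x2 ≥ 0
max z = x1 + 4x2

s.t.
  x1 + s1 = 13
  3x1 + 4x2 + s2 = 25
  x2 + s3 = 7
  3x1 + x2 + s4 = 4
  x1, x2, s1, s2, s3, s4 ≥ 0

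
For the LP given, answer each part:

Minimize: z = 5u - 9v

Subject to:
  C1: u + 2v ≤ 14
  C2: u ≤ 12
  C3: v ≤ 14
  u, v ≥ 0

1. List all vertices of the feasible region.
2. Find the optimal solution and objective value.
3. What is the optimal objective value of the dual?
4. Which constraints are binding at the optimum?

1. (0, 0), (12, 0), (12, 1), (0, 7)
2. u = 0, v = 7, z = -63
3. -63 (by strong duality, equal to the primal optimum)
4. C1, u ≥ 0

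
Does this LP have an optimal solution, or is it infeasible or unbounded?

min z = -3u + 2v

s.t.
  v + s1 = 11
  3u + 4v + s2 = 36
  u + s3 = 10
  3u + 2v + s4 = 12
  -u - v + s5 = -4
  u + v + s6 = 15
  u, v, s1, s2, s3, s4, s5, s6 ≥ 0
The point (4, 0) satisfies every constraint, so the LP is feasible; the constraints give u ≤ 10 and v ≤ 11, which with u, v ≥ 0 keep the feasible region inside a bounded box. A feasible, bounded LP attains a finite optimum at a vertex.

Evaluating z = -3u + 2v at each vertex:
  (4, 0): z = -12
  (0, 6): z = 12
  (0, 4): z = 8

The LP has an optimal solution: (4, 0) with z = -12.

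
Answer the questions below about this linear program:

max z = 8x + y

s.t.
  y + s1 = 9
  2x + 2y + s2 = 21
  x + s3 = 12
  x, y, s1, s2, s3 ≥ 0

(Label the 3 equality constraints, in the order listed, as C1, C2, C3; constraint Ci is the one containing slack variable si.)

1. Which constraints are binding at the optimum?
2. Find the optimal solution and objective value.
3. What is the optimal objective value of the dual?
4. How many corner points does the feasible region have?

1. C2, y ≥ 0
2. x = 10.5, y = 0, z = 84
3. 84 (by strong duality, equal to the primal optimum)
4. 4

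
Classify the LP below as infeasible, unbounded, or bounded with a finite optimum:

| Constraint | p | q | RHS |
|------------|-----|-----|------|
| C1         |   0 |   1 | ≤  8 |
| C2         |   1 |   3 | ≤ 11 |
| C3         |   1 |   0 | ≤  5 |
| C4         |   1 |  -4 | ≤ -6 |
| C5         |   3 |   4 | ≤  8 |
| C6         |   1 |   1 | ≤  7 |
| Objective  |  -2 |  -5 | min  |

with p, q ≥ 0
The point (0, 2) satisfies every constraint, so the LP is feasible; the constraints give p ≤ 5 and q ≤ 8, which with p, q ≥ 0 keep the feasible region inside a bounded box. A feasible, bounded LP attains a finite optimum at a vertex.

Feasible with finite optimum z* = -10 at (0, 2).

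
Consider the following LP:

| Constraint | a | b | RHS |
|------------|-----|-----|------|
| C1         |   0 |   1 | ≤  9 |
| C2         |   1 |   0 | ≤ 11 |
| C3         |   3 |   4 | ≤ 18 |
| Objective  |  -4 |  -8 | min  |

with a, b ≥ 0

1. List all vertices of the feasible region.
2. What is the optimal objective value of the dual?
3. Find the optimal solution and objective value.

1. (0, 0), (6, 0), (0, 4.5)
2. -36 (by strong duality, equal to the primal optimum)
3. a = 0, b = 4.5, z = -36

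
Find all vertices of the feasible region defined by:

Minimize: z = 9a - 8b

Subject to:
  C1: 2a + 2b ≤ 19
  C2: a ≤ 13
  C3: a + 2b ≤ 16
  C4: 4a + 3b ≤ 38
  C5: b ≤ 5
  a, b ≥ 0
Each vertex is the intersection of two constraint boundaries that also satisfies all remaining constraints:
  a = 0 and b = 0 → (0, 0)
  2a + 2b = 19 and 4a + 3b = 38 → (9.5, 0)
  2a + 2b = 19 and b = 5 → (4.5, 5)
  b = 5 and a = 0 → (0, 5)

Vertices: (0, 0), (9.5, 0), (4.5, 5), (0, 5)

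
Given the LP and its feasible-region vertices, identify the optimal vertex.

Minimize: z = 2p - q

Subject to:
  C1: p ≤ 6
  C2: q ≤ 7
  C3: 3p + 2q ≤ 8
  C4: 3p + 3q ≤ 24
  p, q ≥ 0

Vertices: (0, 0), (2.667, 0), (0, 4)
(0, 4) with z = -4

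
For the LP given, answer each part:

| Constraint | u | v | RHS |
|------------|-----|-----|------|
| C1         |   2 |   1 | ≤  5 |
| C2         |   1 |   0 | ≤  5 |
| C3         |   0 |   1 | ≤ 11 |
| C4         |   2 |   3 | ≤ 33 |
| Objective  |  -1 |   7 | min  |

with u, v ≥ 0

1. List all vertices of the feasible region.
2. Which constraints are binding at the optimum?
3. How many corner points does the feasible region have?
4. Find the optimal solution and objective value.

1. (0, 0), (2.5, 0), (0, 5)
2. C1, v ≥ 0
3. 3
4. u = 2.5, v = 0, z = -2.5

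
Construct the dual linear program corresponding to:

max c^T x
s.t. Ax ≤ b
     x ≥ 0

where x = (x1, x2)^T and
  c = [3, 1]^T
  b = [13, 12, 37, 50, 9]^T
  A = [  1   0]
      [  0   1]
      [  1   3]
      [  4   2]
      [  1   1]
Minimize: z = 13y1 + 12y2 + 37y3 + 50y4 + 9y5

Subject to:
  C1: -y1 - y3 - 4y4 - y5 ≤ -3
  C2: -y2 - 3y3 - 2y4 - y5 ≤ -1
  y1, y2, y3, y4, y5 ≥ 0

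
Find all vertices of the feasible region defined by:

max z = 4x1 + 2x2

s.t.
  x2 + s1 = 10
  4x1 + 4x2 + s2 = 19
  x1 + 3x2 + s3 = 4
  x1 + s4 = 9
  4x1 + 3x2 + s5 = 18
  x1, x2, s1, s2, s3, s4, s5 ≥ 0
Each vertex is the intersection of two constraint boundaries that also satisfies all remaining constraints:
  x1 = 0 and x2 = 0 → (0, 0)
  x1 + 3x2 = 4 and x2 = 0 → (4, 0)
  x1 + 3x2 = 4 and x1 = 0 → (0, 1.333)

Vertices: (0, 0), (4, 0), (0, 1.333)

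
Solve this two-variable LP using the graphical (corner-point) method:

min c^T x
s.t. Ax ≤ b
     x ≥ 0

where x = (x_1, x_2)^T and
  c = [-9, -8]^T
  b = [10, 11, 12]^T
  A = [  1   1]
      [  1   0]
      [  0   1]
x_1 = 10, x_2 = 0, z = -90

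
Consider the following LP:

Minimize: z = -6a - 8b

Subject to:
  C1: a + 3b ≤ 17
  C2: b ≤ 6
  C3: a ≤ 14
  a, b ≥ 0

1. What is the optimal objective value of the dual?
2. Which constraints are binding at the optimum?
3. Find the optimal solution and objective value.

1. -92 (by strong duality, equal to the primal optimum)
2. C1, C3
3. a = 14, b = 1, z = -92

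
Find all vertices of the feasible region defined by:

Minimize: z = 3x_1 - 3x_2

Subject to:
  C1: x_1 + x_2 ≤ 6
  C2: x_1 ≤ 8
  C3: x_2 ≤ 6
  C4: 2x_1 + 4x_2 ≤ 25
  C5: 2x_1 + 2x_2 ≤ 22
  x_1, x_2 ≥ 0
Each vertex is the intersection of two constraint boundaries that also satisfies all remaining constraints:
  x_1 = 0 and x_2 = 0 → (0, 0)
  x_1 + x_2 = 6 and x_2 = 0 → (6, 0)
  x_1 + x_2 = 6 and x_2 = 6 → (0, 6)

Vertices: (0, 0), (6, 0), (0, 6)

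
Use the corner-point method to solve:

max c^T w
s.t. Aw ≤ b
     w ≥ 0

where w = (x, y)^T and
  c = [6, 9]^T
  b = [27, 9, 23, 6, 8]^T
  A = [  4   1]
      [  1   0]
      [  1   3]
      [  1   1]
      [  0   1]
Each vertex is the intersection of two constraint boundaries that also satisfies all remaining constraints:
  x = 0 and y = 0 → (0, 0)
  x + y = 6 and y = 0 → (6, 0)
  x + y = 6 and x = 0 → (0, 6)

Evaluating z = 6x + 9y at each vertex:
  (0, 0): z = 0
  (6, 0): z = 36
  (0, 6): z = 54

The maximum is at (0, 6) with z = 54.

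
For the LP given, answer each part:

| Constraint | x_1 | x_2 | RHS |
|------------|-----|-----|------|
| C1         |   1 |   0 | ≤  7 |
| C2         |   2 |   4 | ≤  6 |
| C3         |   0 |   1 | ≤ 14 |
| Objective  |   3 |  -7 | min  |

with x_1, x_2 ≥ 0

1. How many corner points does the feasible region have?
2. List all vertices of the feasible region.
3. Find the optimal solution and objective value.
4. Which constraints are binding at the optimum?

1. 3
2. (0, 0), (3, 0), (0, 1.5)
3. x_1 = 0, x_2 = 1.5, z = -10.5
4. C2, x_1 ≥ 0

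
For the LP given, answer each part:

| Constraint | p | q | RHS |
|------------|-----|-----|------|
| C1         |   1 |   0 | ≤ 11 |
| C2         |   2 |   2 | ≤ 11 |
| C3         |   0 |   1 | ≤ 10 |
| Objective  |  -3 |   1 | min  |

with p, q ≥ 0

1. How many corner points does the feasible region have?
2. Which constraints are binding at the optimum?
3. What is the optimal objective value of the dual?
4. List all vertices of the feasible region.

1. 3
2. C2, q ≥ 0
3. -16.5 (by strong duality, equal to the primal optimum)
4. (0, 0), (5.5, 0), (0, 5.5)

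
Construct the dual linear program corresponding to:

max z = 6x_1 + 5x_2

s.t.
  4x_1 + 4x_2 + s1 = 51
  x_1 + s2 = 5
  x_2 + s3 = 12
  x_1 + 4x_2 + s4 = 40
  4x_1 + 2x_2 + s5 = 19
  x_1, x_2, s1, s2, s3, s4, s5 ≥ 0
Minimize: z = 51y1 + 5y2 + 12y3 + 40y4 + 19y5

Subject to:
  C1: -4y1 - y2 - y4 - 4y5 ≤ -6
  C2: -4y1 - y3 - 4y4 - 2y5 ≤ -5
  y1, y2, y3, y4, y5 ≥ 0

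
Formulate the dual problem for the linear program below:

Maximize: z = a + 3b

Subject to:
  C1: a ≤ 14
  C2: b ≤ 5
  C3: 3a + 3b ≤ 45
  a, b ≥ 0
Minimize: z = 14y1 + 5y2 + 45y3

Subject to:
  C1: -y1 - 3y3 ≤ -1
  C2: -y2 - 3y3 ≤ -3
  y1, y2, y3 ≥ 0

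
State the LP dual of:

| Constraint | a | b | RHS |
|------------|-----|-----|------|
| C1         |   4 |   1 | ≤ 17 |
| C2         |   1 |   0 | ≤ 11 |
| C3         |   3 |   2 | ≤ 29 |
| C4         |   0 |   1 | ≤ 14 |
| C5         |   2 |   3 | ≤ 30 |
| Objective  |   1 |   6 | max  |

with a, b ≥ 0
Minimize: z = 17y1 + 11y2 + 29y3 + 14y4 + 30y5

Subject to:
  C1: -4y1 - y2 - 3y3 - 2y5 ≤ -1
  C2: -y1 - 2y3 - y4 - 3y5 ≤ -6
  y1, y2, y3, y4, y5 ≥ 0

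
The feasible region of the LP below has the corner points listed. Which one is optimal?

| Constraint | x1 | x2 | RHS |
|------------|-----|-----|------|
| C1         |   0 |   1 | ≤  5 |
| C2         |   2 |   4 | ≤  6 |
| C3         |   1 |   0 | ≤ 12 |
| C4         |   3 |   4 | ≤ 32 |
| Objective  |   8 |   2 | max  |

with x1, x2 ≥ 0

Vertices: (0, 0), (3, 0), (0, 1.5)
Evaluating z = 8x1 + 2x2 at each vertex:
  (0, 0): z = 0
  (3, 0): z = 24
  (0, 1.5): z = 3

The largest value is z = 24, attained at (3, 0).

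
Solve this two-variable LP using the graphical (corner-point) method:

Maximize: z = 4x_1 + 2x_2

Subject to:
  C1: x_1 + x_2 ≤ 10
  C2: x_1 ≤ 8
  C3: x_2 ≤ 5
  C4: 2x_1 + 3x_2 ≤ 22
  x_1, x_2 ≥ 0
Each vertex is the intersection of two constraint boundaries that also satisfies all remaining constraints:
  x_1 = 0 and x_2 = 0 → (0, 0)
  x_1 = 8 and x_2 = 0 → (8, 0)
  x_1 + x_2 = 10 and x_1 = 8 → (8, 2)
  x_2 = 5 and 2x_1 + 3x_2 = 22 → (3.5, 5)
  x_2 = 5 and x_1 = 0 → (0, 5)

Evaluating z = 4x_1 + 2x_2 at each vertex:
  (0, 0): z = 0
  (8, 0): z = 32
  (8, 2): z = 36
  (3.5, 5): z = 24
  (0, 5): z = 10

The maximum is at (8, 2) with z = 36.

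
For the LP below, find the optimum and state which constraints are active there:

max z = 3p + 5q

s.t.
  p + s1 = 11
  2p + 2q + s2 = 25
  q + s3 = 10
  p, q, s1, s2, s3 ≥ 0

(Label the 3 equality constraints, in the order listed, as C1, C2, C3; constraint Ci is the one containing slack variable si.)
Optimal: p = 2.5, q = 10
Binding: C2, C3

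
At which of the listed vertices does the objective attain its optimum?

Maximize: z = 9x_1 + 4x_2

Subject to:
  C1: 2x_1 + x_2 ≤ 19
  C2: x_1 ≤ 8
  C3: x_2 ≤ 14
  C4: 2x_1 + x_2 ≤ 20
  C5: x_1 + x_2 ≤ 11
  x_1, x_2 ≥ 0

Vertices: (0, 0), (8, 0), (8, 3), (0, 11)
Evaluating z = 9x_1 + 4x_2 at each vertex:
  (0, 0): z = 0
  (8, 0): z = 72
  (8, 3): z = 84
  (0, 11): z = 44

The largest value is z = 84, attained at (8, 3).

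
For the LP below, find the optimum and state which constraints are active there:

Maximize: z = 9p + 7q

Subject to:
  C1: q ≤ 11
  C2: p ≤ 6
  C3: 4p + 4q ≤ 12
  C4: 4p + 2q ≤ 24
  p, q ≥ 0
Optimal: p = 3, q = 0
Binding: C3, q ≥ 0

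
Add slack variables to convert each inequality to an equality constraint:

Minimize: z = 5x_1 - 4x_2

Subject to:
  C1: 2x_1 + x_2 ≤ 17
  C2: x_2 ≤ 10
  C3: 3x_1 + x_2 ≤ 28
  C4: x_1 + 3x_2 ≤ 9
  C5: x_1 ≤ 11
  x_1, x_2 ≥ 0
min z = 5x_1 - 4x_2

s.t.
  2x_1 + x_2 + s1 = 17
  x_2 + s2 = 10
  3x_1 + x_2 + s3 = 28
  x_1 + 3x_2 + s4 = 9
  x_1 + s5 = 11
  x_1, x_2, s1, s2, s3, s4, s5 ≥ 0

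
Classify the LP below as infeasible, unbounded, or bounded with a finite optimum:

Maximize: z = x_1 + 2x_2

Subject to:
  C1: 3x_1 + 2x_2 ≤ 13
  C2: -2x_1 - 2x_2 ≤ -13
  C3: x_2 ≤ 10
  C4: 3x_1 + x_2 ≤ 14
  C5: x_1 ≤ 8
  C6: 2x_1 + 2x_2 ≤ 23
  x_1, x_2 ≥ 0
The point (0, 6.5) satisfies every constraint, so the LP is feasible; the constraints give x_1 ≤ 8 and x_2 ≤ 10, which with x_1, x_2 ≥ 0 keep the feasible region inside a bounded box. A feasible, bounded LP attains a finite optimum at a vertex.

The LP has an optimal solution: (0, 6.5) with z = 13.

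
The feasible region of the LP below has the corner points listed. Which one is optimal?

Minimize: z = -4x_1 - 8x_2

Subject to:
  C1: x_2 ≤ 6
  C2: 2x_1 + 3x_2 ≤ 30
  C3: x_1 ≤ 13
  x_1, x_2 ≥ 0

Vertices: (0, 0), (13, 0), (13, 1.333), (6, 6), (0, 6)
Evaluating z = -4x_1 - 8x_2 at each vertex:
  (0, 0): z = 0
  (13, 0): z = -52
  (13, 1.333): z = -62.67
  (6, 6): z = -72
  (0, 6): z = -48

The smallest value is z = -72, attained at (6, 6).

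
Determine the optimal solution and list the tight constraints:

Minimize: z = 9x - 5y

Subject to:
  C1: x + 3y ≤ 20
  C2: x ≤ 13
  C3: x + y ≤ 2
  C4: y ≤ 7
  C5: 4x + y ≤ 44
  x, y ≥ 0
Optimal: x = 0, y = 2
Slack at optimum:
  C1: slack = 14
  C2: slack = 13
  C3: slack = 0 (binding)
  C4: slack = 5
  C5: slack = 42
  x ≥ 0: x = 0 (binding)
  y ≥ 0: y = 2
Binding constraints: C3, x ≥ 0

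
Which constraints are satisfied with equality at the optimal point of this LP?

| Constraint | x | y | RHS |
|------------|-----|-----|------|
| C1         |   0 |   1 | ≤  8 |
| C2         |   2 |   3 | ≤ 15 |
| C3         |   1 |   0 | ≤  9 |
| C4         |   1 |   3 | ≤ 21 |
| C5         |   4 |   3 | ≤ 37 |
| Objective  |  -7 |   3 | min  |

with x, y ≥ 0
Optimal: x = 7.5, y = 0
Binding: C2, y ≥ 0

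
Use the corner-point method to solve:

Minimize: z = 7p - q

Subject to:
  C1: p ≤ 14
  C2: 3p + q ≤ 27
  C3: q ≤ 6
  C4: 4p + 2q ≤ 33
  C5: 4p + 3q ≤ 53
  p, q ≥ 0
p = 0, q = 6, z = -6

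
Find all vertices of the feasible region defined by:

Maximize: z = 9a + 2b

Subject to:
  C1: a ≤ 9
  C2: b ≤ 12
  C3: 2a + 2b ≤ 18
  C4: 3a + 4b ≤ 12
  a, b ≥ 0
Each vertex is the intersection of two constraint boundaries that also satisfies all remaining constraints:
  a = 0 and b = 0 → (0, 0)
  3a + 4b = 12 and b = 0 → (4, 0)
  3a + 4b = 12 and a = 0 → (0, 3)

Vertices: (0, 0), (4, 0), (0, 3)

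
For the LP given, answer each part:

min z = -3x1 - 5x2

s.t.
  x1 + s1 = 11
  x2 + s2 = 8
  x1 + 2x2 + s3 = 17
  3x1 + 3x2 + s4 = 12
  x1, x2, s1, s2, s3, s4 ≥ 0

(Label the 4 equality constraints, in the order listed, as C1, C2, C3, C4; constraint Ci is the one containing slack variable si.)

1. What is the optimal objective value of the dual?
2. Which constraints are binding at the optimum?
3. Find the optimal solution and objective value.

1. -20 (by strong duality, equal to the primal optimum)
2. C4, x1 ≥ 0
3. x1 = 0, x2 = 4, z = -20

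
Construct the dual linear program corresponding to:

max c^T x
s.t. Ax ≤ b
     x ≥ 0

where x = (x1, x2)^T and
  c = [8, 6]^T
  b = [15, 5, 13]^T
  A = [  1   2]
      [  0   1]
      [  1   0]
Minimize: z = 15y1 + 5y2 + 13y3

Subject to:
  C1: -y1 - y3 ≤ -8
  C2: -2y1 - y2 ≤ -6
  y1, y2, y3 ≥ 0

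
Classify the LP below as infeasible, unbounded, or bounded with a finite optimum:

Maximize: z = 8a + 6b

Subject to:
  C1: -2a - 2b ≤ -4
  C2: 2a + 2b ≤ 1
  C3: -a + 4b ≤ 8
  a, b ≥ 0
C2 requires 2a + 2b ≤ 1, while C1 (-2a - 2b ≤ -4) is equivalent to 2a + 2b ≥ 4. Together they would need 4 ≤ 2a + 2b ≤ 1, which is impossible since 4 > 1. No point satisfies all constraints.

Infeasible: no point satisfies all constraints simultaneously.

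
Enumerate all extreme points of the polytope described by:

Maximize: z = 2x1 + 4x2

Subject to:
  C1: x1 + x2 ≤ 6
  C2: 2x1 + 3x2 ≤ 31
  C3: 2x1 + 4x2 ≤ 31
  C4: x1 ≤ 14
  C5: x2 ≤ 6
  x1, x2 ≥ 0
Each vertex is the intersection of two constraint boundaries that also satisfies all remaining constraints:
  x1 = 0 and x2 = 0 → (0, 0)
  x1 + x2 = 6 and x2 = 0 → (6, 0)
  x1 + x2 = 6 and x2 = 6 → (0, 6)

Vertices: (0, 0), (6, 0), (0, 6)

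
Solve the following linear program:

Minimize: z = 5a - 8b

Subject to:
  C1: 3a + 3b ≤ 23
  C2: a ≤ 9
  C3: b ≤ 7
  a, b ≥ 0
Each vertex is the intersection of two constraint boundaries that also satisfies all remaining constraints:
  a = 0 and b = 0 → (0, 0)
  3a + 3b = 23 and b = 0 → (7.667, 0)
  3a + 3b = 23 and b = 7 → (0.6667, 7)
  b = 7 and a = 0 → (0, 7)

Evaluating z = 5a - 8b at each vertex:
  (0, 0): z = 0
  (7.667, 0): z = 38.33
  (0.6667, 7): z = -52.67
  (0, 7): z = -56

The minimum is at (0, 7) with z = -56.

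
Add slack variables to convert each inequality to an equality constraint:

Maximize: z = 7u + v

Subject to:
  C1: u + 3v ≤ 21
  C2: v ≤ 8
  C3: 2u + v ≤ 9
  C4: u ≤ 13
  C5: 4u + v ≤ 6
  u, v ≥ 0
max z = 7u + v

s.t.
  u + 3v + s1 = 21
  v + s2 = 8
  2u + v + s3 = 9
  u + s4 = 13
  4u + v + s5 = 6
  u, v, s1, s2, s3, s4, s5 ≥ 0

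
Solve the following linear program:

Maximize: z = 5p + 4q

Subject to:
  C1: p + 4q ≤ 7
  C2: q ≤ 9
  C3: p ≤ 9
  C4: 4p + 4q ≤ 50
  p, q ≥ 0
Each vertex is the intersection of two constraint boundaries that also satisfies all remaining constraints:
  p = 0 and q = 0 → (0, 0)
  p + 4q = 7 and q = 0 → (7, 0)
  p + 4q = 7 and p = 0 → (0, 1.75)

Evaluating z = 5p + 4q at each vertex:
  (0, 0): z = 0
  (7, 0): z = 35
  (0, 1.75): z = 7

The maximum is at (7, 0) with z = 35.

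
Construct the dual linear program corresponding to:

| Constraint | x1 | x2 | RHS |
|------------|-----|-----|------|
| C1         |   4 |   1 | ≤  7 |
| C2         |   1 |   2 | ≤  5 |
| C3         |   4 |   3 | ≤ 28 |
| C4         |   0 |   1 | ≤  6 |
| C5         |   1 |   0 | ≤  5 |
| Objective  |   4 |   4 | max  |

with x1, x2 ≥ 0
Minimize: z = 7y1 + 5y2 + 28y3 + 6y4 + 5y5

Subject to:
  C1: -4y1 - y2 - 4y3 - y5 ≤ -4
  C2: -y1 - 2y2 - 3y3 - y4 ≤ -4
  y1, y2, y3, y4, y5 ≥ 0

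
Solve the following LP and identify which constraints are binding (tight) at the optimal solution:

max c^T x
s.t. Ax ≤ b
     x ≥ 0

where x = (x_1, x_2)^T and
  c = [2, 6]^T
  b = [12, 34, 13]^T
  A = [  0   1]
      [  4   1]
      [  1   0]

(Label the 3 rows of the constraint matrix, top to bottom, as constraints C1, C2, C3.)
Optimal: x_1 = 5.5, x_2 = 12
Binding: C1, C2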